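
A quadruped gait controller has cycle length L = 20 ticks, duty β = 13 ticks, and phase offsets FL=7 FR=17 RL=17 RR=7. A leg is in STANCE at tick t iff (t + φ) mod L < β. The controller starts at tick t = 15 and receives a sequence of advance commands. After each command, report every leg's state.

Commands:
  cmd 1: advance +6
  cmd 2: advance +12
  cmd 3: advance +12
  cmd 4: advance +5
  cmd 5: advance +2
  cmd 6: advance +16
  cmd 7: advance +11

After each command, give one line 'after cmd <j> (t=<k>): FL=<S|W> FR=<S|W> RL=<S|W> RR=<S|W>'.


start t=15: FL=S FR=S RL=S RR=S
cmd 1: advance +6 → t=21, phase=(8,18,18,8) → FL=S FR=W RL=W RR=S
cmd 2: advance +12 → t=33, phase=(0,10,10,0) → FL=S FR=S RL=S RR=S
cmd 3: advance +12 → t=45, phase=(12,2,2,12) → FL=S FR=S RL=S RR=S
cmd 4: advance +5 → t=50, phase=(17,7,7,17) → FL=W FR=S RL=S RR=W
cmd 5: advance +2 → t=52, phase=(19,9,9,19) → FL=W FR=S RL=S RR=W
cmd 6: advance +16 → t=68, phase=(15,5,5,15) → FL=W FR=S RL=S RR=W
cmd 7: advance +11 → t=79, phase=(6,16,16,6) → FL=S FR=W RL=W RR=S

after cmd 1 (t=21): FL=S FR=W RL=W RR=S
after cmd 2 (t=33): FL=S FR=S RL=S RR=S
after cmd 3 (t=45): FL=S FR=S RL=S RR=S
after cmd 4 (t=50): FL=W FR=S RL=S RR=W
after cmd 5 (t=52): FL=W FR=S RL=S RR=W
after cmd 6 (t=68): FL=W FR=S RL=S RR=W
after cmd 7 (t=79): FL=S FR=W RL=W RR=S


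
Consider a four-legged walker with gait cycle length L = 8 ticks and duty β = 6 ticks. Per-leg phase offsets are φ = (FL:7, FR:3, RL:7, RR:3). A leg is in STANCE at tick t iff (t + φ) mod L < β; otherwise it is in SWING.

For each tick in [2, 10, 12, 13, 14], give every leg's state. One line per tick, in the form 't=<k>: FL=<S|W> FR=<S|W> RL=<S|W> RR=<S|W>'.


t=2: phase=(1,5,1,5) vs β=6 → FL=S FR=S RL=S RR=S
t=10: phase=(1,5,1,5) vs β=6 → FL=S FR=S RL=S RR=S
t=12: phase=(3,7,3,7) vs β=6 → FL=S FR=W RL=S RR=W
t=13: phase=(4,0,4,0) vs β=6 → FL=S FR=S RL=S RR=S
t=14: phase=(5,1,5,1) vs β=6 → FL=S FR=S RL=S RR=S

t=2: FL=S FR=S RL=S RR=S
t=10: FL=S FR=S RL=S RR=S
t=12: FL=S FR=W RL=S RR=W
t=13: FL=S FR=S RL=S RR=S
t=14: FL=S FR=S RL=S RR=S


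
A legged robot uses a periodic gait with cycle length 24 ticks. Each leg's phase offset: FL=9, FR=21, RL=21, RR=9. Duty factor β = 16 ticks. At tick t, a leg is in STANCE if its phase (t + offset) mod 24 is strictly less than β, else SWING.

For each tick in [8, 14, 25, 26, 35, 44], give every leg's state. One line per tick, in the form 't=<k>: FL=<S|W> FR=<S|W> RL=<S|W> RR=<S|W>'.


t=8: phase=(17,5,5,17) vs β=16 → FL=W FR=S RL=S RR=W
t=14: phase=(23,11,11,23) vs β=16 → FL=W FR=S RL=S RR=W
t=25: phase=(10,22,22,10) vs β=16 → FL=S FR=W RL=W RR=S
t=26: phase=(11,23,23,11) vs β=16 → FL=S FR=W RL=W RR=S
t=35: phase=(20,8,8,20) vs β=16 → FL=W FR=S RL=S RR=W
t=44: phase=(5,17,17,5) vs β=16 → FL=S FR=W RL=W RR=S

t=8: FL=W FR=S RL=S RR=W
t=14: FL=W FR=S RL=S RR=W
t=25: FL=S FR=W RL=W RR=S
t=26: FL=S FR=W RL=W RR=S
t=35: FL=W FR=S RL=S RR=W
t=44: FL=S FR=W RL=W RR=S


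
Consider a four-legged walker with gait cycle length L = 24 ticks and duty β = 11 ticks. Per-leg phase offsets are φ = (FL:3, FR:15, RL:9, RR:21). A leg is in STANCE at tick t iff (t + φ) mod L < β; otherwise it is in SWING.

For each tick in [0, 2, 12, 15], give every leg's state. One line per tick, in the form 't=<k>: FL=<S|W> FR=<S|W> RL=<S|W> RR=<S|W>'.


t=0: FL=S FR=W RL=S RR=W
t=2: FL=S FR=W RL=W RR=W
t=12: FL=W FR=S RL=W RR=S
t=15: FL=W FR=S RL=S RR=W

t=0: phase=(3,15,9,21) vs β=11 → FL=S FR=W RL=S RR=W
t=2: phase=(5,17,11,23) vs β=11 → FL=S FR=W RL=W RR=W
t=12: phase=(15,3,21,9) vs β=11 → FL=W FR=S RL=W RR=S
t=15: phase=(18,6,0,12) vs β=11 → FL=W FR=S RL=S RR=W


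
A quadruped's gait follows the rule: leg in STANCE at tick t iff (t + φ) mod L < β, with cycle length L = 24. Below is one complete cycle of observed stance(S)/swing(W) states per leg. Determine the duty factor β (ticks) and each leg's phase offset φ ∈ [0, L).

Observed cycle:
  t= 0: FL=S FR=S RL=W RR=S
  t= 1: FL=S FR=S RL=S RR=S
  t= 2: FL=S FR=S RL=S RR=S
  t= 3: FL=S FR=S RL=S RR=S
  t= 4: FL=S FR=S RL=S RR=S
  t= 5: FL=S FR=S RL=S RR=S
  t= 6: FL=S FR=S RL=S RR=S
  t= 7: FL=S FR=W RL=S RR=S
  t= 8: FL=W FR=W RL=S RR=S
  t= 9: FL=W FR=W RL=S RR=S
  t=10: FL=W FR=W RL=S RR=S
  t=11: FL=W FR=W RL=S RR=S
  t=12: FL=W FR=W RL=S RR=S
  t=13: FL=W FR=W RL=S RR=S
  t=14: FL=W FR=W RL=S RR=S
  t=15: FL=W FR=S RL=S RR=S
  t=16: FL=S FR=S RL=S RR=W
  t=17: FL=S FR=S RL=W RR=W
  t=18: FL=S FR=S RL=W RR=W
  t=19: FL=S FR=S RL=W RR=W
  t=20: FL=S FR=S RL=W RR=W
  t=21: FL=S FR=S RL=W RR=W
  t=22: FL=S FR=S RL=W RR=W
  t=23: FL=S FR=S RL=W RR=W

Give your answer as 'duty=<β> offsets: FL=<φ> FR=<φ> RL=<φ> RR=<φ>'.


duty=16 offsets: FL=8 FR=9 RL=23 RR=0

duty β = stance ticks per leg = 16
FL: stance ticks = 16; W→S at t=16 → φ=8
FR: stance ticks = 16; W→S at t=15 → φ=9
RL: stance ticks = 16; W→S at t=1 → φ=23
RR: stance ticks = 16; W→S at t=0 → φ=0


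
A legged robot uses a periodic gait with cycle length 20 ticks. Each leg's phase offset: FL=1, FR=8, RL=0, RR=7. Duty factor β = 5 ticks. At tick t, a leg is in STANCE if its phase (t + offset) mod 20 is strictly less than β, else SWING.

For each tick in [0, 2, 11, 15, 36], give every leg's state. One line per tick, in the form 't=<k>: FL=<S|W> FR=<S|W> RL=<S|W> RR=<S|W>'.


t=0: FL=S FR=W RL=S RR=W
t=2: FL=S FR=W RL=S RR=W
t=11: FL=W FR=W RL=W RR=W
t=15: FL=W FR=S RL=W RR=S
t=36: FL=W FR=S RL=W RR=S

t=0: phase=(1,8,0,7) vs β=5 → FL=S FR=W RL=S RR=W
t=2: phase=(3,10,2,9) vs β=5 → FL=S FR=W RL=S RR=W
t=11: phase=(12,19,11,18) vs β=5 → FL=W FR=W RL=W RR=W
t=15: phase=(16,3,15,2) vs β=5 → FL=W FR=S RL=W RR=S
t=36: phase=(17,4,16,3) vs β=5 → FL=W FR=S RL=W RR=S


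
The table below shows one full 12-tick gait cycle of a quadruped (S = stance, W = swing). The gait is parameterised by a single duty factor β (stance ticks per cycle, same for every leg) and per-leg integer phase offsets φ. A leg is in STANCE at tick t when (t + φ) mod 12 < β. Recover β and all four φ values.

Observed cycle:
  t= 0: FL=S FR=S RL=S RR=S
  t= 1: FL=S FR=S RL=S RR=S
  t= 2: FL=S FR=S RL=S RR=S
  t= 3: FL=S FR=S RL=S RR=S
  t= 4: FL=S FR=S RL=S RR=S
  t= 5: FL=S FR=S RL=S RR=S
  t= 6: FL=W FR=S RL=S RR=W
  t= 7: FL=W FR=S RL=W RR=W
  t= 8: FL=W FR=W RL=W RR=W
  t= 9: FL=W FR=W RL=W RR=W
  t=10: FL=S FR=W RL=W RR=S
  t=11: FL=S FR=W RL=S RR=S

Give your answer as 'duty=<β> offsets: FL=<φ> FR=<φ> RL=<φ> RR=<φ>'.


duty=8 offsets: FL=2 FR=0 RL=1 RR=2

duty β = stance ticks per leg = 8
FL: stance ticks = 8; W→S at t=10 → φ=2
FR: stance ticks = 8; W→S at t=0 → φ=0
RL: stance ticks = 8; W→S at t=11 → φ=1
RR: stance ticks = 8; W→S at t=10 → φ=2


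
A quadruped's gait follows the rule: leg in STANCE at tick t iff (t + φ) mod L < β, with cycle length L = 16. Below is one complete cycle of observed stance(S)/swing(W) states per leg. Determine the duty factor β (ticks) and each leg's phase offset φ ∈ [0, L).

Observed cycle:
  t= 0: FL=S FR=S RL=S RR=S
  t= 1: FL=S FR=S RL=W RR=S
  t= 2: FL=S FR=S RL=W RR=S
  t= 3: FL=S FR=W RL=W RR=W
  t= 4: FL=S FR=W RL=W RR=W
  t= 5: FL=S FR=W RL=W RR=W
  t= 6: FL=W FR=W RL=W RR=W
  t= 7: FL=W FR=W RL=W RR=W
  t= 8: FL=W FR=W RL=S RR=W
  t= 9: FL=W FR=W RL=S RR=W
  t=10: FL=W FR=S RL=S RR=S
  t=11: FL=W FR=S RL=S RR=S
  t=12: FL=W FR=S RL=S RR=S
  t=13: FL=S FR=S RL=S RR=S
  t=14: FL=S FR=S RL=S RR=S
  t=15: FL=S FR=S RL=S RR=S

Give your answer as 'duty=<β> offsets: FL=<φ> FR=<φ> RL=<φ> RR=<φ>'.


duty=9 offsets: FL=3 FR=6 RL=8 RR=6

duty β = stance ticks per leg = 9
FL: stance ticks = 9; W→S at t=13 → φ=3
FR: stance ticks = 9; W→S at t=10 → φ=6
RL: stance ticks = 9; W→S at t=8 → φ=8
RR: stance ticks = 9; W→S at t=10 → φ=6


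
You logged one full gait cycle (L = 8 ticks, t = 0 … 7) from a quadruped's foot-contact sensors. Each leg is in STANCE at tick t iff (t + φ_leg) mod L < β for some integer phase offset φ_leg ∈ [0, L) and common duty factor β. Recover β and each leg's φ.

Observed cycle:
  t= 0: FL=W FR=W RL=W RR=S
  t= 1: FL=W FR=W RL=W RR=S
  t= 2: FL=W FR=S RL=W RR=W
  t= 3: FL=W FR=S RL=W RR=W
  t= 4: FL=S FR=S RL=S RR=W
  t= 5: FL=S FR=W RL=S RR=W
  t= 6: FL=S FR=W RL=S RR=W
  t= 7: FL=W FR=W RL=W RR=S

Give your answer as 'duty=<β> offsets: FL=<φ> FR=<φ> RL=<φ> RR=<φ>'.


duty β = stance ticks per leg = 3
FL: stance ticks = 3; W→S at t=4 → φ=4
FR: stance ticks = 3; W→S at t=2 → φ=6
RL: stance ticks = 3; W→S at t=4 → φ=4
RR: stance ticks = 3; W→S at t=7 → φ=1

duty=3 offsets: FL=4 FR=6 RL=4 RR=1


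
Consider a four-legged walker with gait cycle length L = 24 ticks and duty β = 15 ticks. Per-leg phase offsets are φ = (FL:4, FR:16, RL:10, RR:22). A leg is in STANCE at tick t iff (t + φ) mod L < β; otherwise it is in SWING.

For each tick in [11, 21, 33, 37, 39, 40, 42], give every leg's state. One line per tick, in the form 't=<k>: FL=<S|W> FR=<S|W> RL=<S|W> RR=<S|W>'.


t=11: FL=W FR=S RL=W RR=S
t=21: FL=S FR=S RL=S RR=W
t=33: FL=S FR=S RL=W RR=S
t=37: FL=W FR=S RL=W RR=S
t=39: FL=W FR=S RL=S RR=S
t=40: FL=W FR=S RL=S RR=S
t=42: FL=W FR=S RL=S RR=W

t=11: phase=(15,3,21,9) vs β=15 → FL=W FR=S RL=W RR=S
t=21: phase=(1,13,7,19) vs β=15 → FL=S FR=S RL=S RR=W
t=33: phase=(13,1,19,7) vs β=15 → FL=S FR=S RL=W RR=S
t=37: phase=(17,5,23,11) vs β=15 → FL=W FR=S RL=W RR=S
t=39: phase=(19,7,1,13) vs β=15 → FL=W FR=S RL=S RR=S
t=40: phase=(20,8,2,14) vs β=15 → FL=W FR=S RL=S RR=S
t=42: phase=(22,10,4,16) vs β=15 → FL=W FR=S RL=S RR=W


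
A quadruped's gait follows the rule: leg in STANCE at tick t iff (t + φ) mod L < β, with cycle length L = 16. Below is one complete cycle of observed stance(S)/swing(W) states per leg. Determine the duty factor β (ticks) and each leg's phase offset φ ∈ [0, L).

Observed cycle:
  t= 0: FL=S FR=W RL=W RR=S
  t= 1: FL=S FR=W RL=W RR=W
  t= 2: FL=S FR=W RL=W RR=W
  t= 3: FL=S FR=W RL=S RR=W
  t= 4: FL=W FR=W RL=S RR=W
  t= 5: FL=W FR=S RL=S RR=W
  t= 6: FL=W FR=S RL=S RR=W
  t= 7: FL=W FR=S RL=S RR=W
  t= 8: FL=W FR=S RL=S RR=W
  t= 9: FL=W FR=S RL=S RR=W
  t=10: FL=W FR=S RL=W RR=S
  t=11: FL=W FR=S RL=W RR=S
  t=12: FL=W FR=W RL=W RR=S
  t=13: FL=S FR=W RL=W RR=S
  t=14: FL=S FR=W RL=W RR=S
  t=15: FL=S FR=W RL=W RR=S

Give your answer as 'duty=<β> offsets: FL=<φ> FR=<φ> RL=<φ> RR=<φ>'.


duty β = stance ticks per leg = 7
FL: stance ticks = 7; W→S at t=13 → φ=3
FR: stance ticks = 7; W→S at t=5 → φ=11
RL: stance ticks = 7; W→S at t=3 → φ=13
RR: stance ticks = 7; W→S at t=10 → φ=6

duty=7 offsets: FL=3 FR=11 RL=13 RR=6


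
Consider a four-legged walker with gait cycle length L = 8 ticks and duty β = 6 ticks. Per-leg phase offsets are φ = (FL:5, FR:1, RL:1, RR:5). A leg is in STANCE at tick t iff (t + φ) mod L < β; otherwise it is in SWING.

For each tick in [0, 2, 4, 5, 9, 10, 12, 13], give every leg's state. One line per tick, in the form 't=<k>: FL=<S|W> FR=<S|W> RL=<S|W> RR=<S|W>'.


t=0: phase=(5,1,1,5) vs β=6 → FL=S FR=S RL=S RR=S
t=2: phase=(7,3,3,7) vs β=6 → FL=W FR=S RL=S RR=W
t=4: phase=(1,5,5,1) vs β=6 → FL=S FR=S RL=S RR=S
t=5: phase=(2,6,6,2) vs β=6 → FL=S FR=W RL=W RR=S
t=9: phase=(6,2,2,6) vs β=6 → FL=W FR=S RL=S RR=W
t=10: phase=(7,3,3,7) vs β=6 → FL=W FR=S RL=S RR=W
t=12: phase=(1,5,5,1) vs β=6 → FL=S FR=S RL=S RR=S
t=13: phase=(2,6,6,2) vs β=6 → FL=S FR=W RL=W RR=S

t=0: FL=S FR=S RL=S RR=S
t=2: FL=W FR=S RL=S RR=W
t=4: FL=S FR=S RL=S RR=S
t=5: FL=S FR=W RL=W RR=S
t=9: FL=W FR=S RL=S RR=W
t=10: FL=W FR=S RL=S RR=W
t=12: FL=S FR=S RL=S RR=S
t=13: FL=S FR=W RL=W RR=S


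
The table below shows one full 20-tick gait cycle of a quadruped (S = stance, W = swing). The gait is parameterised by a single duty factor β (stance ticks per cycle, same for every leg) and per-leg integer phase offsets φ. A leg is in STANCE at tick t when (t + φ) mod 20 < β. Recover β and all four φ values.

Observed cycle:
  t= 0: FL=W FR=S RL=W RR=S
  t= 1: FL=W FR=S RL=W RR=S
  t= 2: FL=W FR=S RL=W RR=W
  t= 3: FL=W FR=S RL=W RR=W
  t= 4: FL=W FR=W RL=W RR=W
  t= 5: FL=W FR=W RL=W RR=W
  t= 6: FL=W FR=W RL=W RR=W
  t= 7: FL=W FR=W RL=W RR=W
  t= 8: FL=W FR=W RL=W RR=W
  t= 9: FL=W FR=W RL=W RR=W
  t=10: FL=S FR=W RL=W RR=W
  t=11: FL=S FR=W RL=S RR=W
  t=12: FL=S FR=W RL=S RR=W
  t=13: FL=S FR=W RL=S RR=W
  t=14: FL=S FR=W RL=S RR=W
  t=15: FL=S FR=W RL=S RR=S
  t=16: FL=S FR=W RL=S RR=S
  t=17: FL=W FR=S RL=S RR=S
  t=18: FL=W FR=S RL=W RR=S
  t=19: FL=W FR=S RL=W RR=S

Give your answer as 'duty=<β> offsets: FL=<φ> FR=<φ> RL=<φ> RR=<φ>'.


duty=7 offsets: FL=10 FR=3 RL=9 RR=5

duty β = stance ticks per leg = 7
FL: stance ticks = 7; W→S at t=10 → φ=10
FR: stance ticks = 7; W→S at t=17 → φ=3
RL: stance ticks = 7; W→S at t=11 → φ=9
RR: stance ticks = 7; W→S at t=15 → φ=5


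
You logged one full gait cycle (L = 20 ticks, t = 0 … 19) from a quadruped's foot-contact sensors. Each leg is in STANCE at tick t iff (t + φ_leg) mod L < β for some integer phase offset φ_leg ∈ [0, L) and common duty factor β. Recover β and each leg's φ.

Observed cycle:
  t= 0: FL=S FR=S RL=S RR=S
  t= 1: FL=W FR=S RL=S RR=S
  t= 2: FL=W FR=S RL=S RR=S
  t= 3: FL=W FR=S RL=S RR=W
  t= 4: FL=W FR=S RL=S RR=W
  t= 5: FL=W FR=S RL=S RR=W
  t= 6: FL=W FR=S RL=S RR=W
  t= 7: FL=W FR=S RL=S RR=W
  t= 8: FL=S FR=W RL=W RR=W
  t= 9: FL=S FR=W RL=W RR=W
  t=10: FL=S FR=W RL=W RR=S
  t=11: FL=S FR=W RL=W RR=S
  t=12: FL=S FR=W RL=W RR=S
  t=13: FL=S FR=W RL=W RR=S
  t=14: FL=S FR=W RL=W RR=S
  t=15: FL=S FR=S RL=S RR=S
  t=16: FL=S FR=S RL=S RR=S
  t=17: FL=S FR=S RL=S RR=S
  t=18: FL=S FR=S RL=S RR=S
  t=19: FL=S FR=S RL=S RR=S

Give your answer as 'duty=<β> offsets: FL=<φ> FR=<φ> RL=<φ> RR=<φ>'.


duty=13 offsets: FL=12 FR=5 RL=5 RR=10

duty β = stance ticks per leg = 13
FL: stance ticks = 13; W→S at t=8 → φ=12
FR: stance ticks = 13; W→S at t=15 → φ=5
RL: stance ticks = 13; W→S at t=15 → φ=5
RR: stance ticks = 13; W→S at t=10 → φ=10


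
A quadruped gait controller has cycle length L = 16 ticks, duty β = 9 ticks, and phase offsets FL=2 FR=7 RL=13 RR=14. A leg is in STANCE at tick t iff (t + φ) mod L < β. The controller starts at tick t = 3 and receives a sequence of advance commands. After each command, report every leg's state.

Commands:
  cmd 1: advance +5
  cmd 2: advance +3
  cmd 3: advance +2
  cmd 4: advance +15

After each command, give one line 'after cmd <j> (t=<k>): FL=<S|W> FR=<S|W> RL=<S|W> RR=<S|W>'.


start t=3: FL=S FR=W RL=S RR=S
cmd 1: advance +5 → t=8, phase=(10,15,5,6) → FL=W FR=W RL=S RR=S
cmd 2: advance +3 → t=11, phase=(13,2,8,9) → FL=W FR=S RL=S RR=W
cmd 3: advance +2 → t=13, phase=(15,4,10,11) → FL=W FR=S RL=W RR=W
cmd 4: advance +15 → t=28, phase=(14,3,9,10) → FL=W FR=S RL=W RR=W

after cmd 1 (t=8): FL=W FR=W RL=S RR=S
after cmd 2 (t=11): FL=W FR=S RL=S RR=W
after cmd 3 (t=13): FL=W FR=S RL=W RR=W
after cmd 4 (t=28): FL=W FR=S RL=W RR=W


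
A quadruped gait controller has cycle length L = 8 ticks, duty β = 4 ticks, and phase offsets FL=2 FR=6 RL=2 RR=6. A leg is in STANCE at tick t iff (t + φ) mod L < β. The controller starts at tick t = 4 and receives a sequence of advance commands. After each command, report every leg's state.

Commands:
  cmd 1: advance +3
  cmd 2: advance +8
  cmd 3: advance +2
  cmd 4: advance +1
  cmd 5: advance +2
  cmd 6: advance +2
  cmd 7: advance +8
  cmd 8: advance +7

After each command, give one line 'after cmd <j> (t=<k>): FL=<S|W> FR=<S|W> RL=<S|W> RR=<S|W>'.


after cmd 1 (t=7): FL=S FR=W RL=S RR=W
after cmd 2 (t=15): FL=S FR=W RL=S RR=W
after cmd 3 (t=17): FL=S FR=W RL=S RR=W
after cmd 4 (t=18): FL=W FR=S RL=W RR=S
after cmd 5 (t=20): FL=W FR=S RL=W RR=S
after cmd 6 (t=22): FL=S FR=W RL=S RR=W
after cmd 7 (t=30): FL=S FR=W RL=S RR=W
after cmd 8 (t=37): FL=W FR=S RL=W RR=S

start t=4: FL=W FR=S RL=W RR=S
cmd 1: advance +3 → t=7, phase=(1,5,1,5) → FL=S FR=W RL=S RR=W
cmd 2: advance +8 → t=15, phase=(1,5,1,5) → FL=S FR=W RL=S RR=W
cmd 3: advance +2 → t=17, phase=(3,7,3,7) → FL=S FR=W RL=S RR=W
cmd 4: advance +1 → t=18, phase=(4,0,4,0) → FL=W FR=S RL=W RR=S
cmd 5: advance +2 → t=20, phase=(6,2,6,2) → FL=W FR=S RL=W RR=S
cmd 6: advance +2 → t=22, phase=(0,4,0,4) → FL=S FR=W RL=S RR=W
cmd 7: advance +8 → t=30, phase=(0,4,0,4) → FL=S FR=W RL=S RR=W
cmd 8: advance +7 → t=37, phase=(7,3,7,3) → FL=W FR=S RL=W RR=S


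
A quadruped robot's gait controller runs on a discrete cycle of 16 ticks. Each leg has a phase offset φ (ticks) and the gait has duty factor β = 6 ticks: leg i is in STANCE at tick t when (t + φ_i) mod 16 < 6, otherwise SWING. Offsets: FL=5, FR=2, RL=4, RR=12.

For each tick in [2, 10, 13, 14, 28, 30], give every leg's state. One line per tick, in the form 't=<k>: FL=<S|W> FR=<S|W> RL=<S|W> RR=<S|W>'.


t=2: phase=(7,4,6,14) vs β=6 → FL=W FR=S RL=W RR=W
t=10: phase=(15,12,14,6) vs β=6 → FL=W FR=W RL=W RR=W
t=13: phase=(2,15,1,9) vs β=6 → FL=S FR=W RL=S RR=W
t=14: phase=(3,0,2,10) vs β=6 → FL=S FR=S RL=S RR=W
t=28: phase=(1,14,0,8) vs β=6 → FL=S FR=W RL=S RR=W
t=30: phase=(3,0,2,10) vs β=6 → FL=S FR=S RL=S RR=W

t=2: FL=W FR=S RL=W RR=W
t=10: FL=W FR=W RL=W RR=W
t=13: FL=S FR=W RL=S RR=W
t=14: FL=S FR=S RL=S RR=W
t=28: FL=S FR=W RL=S RR=W
t=30: FL=S FR=S RL=S RR=W


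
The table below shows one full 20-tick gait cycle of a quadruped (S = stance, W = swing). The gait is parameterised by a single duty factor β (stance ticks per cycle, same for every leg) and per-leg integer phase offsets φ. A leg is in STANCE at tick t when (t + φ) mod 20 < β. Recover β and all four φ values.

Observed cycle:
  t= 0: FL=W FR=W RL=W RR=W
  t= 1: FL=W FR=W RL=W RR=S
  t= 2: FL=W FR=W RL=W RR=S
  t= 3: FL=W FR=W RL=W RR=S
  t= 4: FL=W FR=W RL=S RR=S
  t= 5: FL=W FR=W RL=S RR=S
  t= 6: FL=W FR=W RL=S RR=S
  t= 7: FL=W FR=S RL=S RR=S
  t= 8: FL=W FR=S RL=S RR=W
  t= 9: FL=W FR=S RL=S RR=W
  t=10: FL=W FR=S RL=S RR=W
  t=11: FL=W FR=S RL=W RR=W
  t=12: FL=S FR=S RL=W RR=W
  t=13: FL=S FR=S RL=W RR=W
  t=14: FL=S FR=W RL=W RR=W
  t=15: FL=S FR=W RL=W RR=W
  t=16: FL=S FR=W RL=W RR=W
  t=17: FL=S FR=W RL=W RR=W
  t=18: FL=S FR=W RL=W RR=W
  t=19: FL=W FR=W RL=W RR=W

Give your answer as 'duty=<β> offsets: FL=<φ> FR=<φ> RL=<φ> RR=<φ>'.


duty β = stance ticks per leg = 7
FL: stance ticks = 7; W→S at t=12 → φ=8
FR: stance ticks = 7; W→S at t=7 → φ=13
RL: stance ticks = 7; W→S at t=4 → φ=16
RR: stance ticks = 7; W→S at t=1 → φ=19

duty=7 offsets: FL=8 FR=13 RL=16 RR=19


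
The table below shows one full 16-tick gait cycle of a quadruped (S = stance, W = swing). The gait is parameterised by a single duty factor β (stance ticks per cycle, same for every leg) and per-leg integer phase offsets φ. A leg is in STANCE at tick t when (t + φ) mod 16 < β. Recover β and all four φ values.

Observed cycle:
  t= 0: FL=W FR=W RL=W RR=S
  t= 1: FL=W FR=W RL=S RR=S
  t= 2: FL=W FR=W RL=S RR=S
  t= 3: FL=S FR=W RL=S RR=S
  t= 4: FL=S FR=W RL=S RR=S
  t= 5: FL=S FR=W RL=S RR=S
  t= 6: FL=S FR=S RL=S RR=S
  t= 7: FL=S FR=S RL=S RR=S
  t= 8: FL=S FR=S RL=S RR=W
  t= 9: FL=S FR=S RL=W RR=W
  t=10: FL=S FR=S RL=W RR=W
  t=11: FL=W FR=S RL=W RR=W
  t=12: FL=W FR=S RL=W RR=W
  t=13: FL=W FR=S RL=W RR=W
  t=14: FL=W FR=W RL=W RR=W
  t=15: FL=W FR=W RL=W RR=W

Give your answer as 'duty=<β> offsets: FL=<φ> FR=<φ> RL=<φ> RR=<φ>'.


duty β = stance ticks per leg = 8
FL: stance ticks = 8; W→S at t=3 → φ=13
FR: stance ticks = 8; W→S at t=6 → φ=10
RL: stance ticks = 8; W→S at t=1 → φ=15
RR: stance ticks = 8; W→S at t=0 → φ=0

duty=8 offsets: FL=13 FR=10 RL=15 RR=0


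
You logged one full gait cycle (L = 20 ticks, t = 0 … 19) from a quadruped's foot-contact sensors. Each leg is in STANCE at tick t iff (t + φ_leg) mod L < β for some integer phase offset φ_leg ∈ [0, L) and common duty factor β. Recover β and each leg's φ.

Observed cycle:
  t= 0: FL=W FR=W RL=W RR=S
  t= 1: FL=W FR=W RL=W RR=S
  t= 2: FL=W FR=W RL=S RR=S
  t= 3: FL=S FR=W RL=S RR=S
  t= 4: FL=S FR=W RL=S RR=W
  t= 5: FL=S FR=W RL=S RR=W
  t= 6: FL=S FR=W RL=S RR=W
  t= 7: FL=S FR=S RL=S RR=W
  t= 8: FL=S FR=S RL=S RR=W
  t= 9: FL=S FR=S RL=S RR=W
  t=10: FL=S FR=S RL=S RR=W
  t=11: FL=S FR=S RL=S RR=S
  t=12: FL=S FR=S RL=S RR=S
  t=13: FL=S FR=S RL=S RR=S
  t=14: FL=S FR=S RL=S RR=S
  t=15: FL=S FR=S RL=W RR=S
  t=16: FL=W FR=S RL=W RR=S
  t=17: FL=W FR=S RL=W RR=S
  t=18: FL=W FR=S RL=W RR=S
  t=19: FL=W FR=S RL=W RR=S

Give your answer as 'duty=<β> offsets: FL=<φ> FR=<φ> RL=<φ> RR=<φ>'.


duty=13 offsets: FL=17 FR=13 RL=18 RR=9

duty β = stance ticks per leg = 13
FL: stance ticks = 13; W→S at t=3 → φ=17
FR: stance ticks = 13; W→S at t=7 → φ=13
RL: stance ticks = 13; W→S at t=2 → φ=18
RR: stance ticks = 13; W→S at t=11 → φ=9


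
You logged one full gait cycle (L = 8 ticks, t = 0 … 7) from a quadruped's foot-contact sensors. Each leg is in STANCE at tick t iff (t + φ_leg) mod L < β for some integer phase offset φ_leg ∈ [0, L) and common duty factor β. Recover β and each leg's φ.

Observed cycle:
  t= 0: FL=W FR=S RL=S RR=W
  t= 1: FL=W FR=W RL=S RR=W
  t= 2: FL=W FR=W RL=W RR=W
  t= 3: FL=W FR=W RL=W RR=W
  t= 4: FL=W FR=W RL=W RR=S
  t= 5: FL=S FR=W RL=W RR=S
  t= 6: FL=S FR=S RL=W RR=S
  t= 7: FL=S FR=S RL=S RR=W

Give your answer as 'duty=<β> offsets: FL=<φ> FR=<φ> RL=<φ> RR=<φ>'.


duty=3 offsets: FL=3 FR=2 RL=1 RR=4

duty β = stance ticks per leg = 3
FL: stance ticks = 3; W→S at t=5 → φ=3
FR: stance ticks = 3; W→S at t=6 → φ=2
RL: stance ticks = 3; W→S at t=7 → φ=1
RR: stance ticks = 3; W→S at t=4 → φ=4


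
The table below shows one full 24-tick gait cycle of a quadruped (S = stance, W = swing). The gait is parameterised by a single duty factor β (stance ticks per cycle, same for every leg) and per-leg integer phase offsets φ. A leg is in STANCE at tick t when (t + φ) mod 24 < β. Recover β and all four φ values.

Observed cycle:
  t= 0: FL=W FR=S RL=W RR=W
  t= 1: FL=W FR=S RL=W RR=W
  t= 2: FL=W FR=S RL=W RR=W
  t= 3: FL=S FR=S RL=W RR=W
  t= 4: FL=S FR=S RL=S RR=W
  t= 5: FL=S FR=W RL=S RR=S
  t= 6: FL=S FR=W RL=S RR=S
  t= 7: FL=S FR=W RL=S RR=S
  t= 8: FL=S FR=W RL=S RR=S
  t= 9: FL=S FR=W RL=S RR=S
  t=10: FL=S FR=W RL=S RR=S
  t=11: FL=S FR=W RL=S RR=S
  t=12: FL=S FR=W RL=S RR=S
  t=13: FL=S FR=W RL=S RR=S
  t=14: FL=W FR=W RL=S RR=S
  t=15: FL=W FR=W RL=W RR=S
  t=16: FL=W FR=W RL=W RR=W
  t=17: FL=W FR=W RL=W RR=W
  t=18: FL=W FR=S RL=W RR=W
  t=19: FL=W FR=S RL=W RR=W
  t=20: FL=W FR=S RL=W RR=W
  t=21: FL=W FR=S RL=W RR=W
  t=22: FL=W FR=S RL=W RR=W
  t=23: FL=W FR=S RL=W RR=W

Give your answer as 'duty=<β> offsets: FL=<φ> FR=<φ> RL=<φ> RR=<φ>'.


duty β = stance ticks per leg = 11
FL: stance ticks = 11; W→S at t=3 → φ=21
FR: stance ticks = 11; W→S at t=18 → φ=6
RL: stance ticks = 11; W→S at t=4 → φ=20
RR: stance ticks = 11; W→S at t=5 → φ=19

duty=11 offsets: FL=21 FR=6 RL=20 RR=19


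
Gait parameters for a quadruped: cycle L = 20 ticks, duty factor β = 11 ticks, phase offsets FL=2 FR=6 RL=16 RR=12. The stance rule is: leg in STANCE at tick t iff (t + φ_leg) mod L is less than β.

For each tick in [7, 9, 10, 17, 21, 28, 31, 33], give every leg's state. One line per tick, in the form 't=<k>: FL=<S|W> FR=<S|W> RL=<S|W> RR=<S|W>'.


t=7: phase=(9,13,3,19) vs β=11 → FL=S FR=W RL=S RR=W
t=9: phase=(11,15,5,1) vs β=11 → FL=W FR=W RL=S RR=S
t=10: phase=(12,16,6,2) vs β=11 → FL=W FR=W RL=S RR=S
t=17: phase=(19,3,13,9) vs β=11 → FL=W FR=S RL=W RR=S
t=21: phase=(3,7,17,13) vs β=11 → FL=S FR=S RL=W RR=W
t=28: phase=(10,14,4,0) vs β=11 → FL=S FR=W RL=S RR=S
t=31: phase=(13,17,7,3) vs β=11 → FL=W FR=W RL=S RR=S
t=33: phase=(15,19,9,5) vs β=11 → FL=W FR=W RL=S RR=S

t=7: FL=S FR=W RL=S RR=W
t=9: FL=W FR=W RL=S RR=S
t=10: FL=W FR=W RL=S RR=S
t=17: FL=W FR=S RL=W RR=S
t=21: FL=S FR=S RL=W RR=W
t=28: FL=S FR=W RL=S RR=S
t=31: FL=W FR=W RL=S RR=S
t=33: FL=W FR=W RL=S RR=S


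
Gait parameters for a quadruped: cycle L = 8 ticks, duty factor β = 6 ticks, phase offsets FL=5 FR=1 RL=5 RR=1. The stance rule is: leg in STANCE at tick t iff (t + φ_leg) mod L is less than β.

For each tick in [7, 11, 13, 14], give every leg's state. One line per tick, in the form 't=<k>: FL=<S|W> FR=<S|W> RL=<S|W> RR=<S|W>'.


t=7: FL=S FR=S RL=S RR=S
t=11: FL=S FR=S RL=S RR=S
t=13: FL=S FR=W RL=S RR=W
t=14: FL=S FR=W RL=S RR=W

t=7: phase=(4,0,4,0) vs β=6 → FL=S FR=S RL=S RR=S
t=11: phase=(0,4,0,4) vs β=6 → FL=S FR=S RL=S RR=S
t=13: phase=(2,6,2,6) vs β=6 → FL=S FR=W RL=S RR=W
t=14: phase=(3,7,3,7) vs β=6 → FL=S FR=W RL=S RR=W


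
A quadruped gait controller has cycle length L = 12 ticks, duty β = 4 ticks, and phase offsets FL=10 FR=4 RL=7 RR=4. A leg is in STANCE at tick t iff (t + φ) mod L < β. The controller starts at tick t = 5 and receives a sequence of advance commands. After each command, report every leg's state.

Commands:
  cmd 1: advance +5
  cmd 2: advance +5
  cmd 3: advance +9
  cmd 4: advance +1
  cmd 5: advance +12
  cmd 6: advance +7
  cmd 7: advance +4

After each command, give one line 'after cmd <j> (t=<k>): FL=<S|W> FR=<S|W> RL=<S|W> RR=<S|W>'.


start t=5: FL=S FR=W RL=S RR=W
cmd 1: advance +5 → t=10, phase=(8,2,5,2) → FL=W FR=S RL=W RR=S
cmd 2: advance +5 → t=15, phase=(1,7,10,7) → FL=S FR=W RL=W RR=W
cmd 3: advance +9 → t=24, phase=(10,4,7,4) → FL=W FR=W RL=W RR=W
cmd 4: advance +1 → t=25, phase=(11,5,8,5) → FL=W FR=W RL=W RR=W
cmd 5: advance +12 → t=37, phase=(11,5,8,5) → FL=W FR=W RL=W RR=W
cmd 6: advance +7 → t=44, phase=(6,0,3,0) → FL=W FR=S RL=S RR=S
cmd 7: advance +4 → t=48, phase=(10,4,7,4) → FL=W FR=W RL=W RR=W

after cmd 1 (t=10): FL=W FR=S RL=W RR=S
after cmd 2 (t=15): FL=S FR=W RL=W RR=W
after cmd 3 (t=24): FL=W FR=W RL=W RR=W
after cmd 4 (t=25): FL=W FR=W RL=W RR=W
after cmd 5 (t=37): FL=W FR=W RL=W RR=W
after cmd 6 (t=44): FL=W FR=S RL=S RR=S
after cmd 7 (t=48): FL=W FR=W RL=W RR=W


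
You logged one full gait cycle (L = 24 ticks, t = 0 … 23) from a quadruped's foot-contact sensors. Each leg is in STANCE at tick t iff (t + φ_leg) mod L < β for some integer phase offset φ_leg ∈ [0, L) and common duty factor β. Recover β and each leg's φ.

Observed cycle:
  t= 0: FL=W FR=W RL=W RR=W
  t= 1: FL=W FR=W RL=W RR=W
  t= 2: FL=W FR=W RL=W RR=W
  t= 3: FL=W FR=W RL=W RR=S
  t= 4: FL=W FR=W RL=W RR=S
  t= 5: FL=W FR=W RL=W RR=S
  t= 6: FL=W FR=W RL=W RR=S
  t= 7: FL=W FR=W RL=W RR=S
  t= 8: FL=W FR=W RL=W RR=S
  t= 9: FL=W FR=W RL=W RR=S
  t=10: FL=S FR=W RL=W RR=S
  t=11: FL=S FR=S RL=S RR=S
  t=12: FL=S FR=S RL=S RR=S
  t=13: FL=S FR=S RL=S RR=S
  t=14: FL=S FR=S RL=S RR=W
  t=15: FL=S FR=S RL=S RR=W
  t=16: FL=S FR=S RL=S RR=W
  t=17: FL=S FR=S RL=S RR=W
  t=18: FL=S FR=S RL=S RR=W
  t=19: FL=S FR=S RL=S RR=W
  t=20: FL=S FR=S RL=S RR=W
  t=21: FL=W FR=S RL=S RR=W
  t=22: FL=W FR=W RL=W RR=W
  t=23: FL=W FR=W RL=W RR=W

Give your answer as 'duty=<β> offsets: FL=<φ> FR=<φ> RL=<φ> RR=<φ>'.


duty β = stance ticks per leg = 11
FL: stance ticks = 11; W→S at t=10 → φ=14
FR: stance ticks = 11; W→S at t=11 → φ=13
RL: stance ticks = 11; W→S at t=11 → φ=13
RR: stance ticks = 11; W→S at t=3 → φ=21

duty=11 offsets: FL=14 FR=13 RL=13 RR=21


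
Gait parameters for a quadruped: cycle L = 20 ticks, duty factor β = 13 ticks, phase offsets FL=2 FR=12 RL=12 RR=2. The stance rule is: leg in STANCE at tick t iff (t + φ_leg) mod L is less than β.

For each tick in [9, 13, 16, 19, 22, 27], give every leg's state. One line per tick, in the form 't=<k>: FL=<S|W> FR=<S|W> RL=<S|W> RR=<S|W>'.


t=9: phase=(11,1,1,11) vs β=13 → FL=S FR=S RL=S RR=S
t=13: phase=(15,5,5,15) vs β=13 → FL=W FR=S RL=S RR=W
t=16: phase=(18,8,8,18) vs β=13 → FL=W FR=S RL=S RR=W
t=19: phase=(1,11,11,1) vs β=13 → FL=S FR=S RL=S RR=S
t=22: phase=(4,14,14,4) vs β=13 → FL=S FR=W RL=W RR=S
t=27: phase=(9,19,19,9) vs β=13 → FL=S FR=W RL=W RR=S

t=9: FL=S FR=S RL=S RR=S
t=13: FL=W FR=S RL=S RR=W
t=16: FL=W FR=S RL=S RR=W
t=19: FL=S FR=S RL=S RR=S
t=22: FL=S FR=W RL=W RR=S
t=27: FL=S FR=W RL=W RR=S


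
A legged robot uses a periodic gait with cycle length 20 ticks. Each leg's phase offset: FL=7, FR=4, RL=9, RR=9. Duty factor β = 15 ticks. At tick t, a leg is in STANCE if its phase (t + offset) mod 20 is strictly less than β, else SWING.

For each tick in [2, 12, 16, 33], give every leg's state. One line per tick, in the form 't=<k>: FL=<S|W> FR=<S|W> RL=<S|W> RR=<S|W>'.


t=2: FL=S FR=S RL=S RR=S
t=12: FL=W FR=W RL=S RR=S
t=16: FL=S FR=S RL=S RR=S
t=33: FL=S FR=W RL=S RR=S

t=2: phase=(9,6,11,11) vs β=15 → FL=S FR=S RL=S RR=S
t=12: phase=(19,16,1,1) vs β=15 → FL=W FR=W RL=S RR=S
t=16: phase=(3,0,5,5) vs β=15 → FL=S FR=S RL=S RR=S
t=33: phase=(0,17,2,2) vs β=15 → FL=S FR=W RL=S RR=S


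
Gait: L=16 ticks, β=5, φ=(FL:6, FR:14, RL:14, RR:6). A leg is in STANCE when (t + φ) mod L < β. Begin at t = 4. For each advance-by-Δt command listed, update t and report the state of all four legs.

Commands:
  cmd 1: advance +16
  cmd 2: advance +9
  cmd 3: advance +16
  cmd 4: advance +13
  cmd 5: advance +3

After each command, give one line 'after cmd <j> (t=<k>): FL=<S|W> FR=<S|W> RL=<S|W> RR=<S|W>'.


start t=4: FL=W FR=S RL=S RR=W
cmd 1: advance +16 → t=20, phase=(10,2,2,10) → FL=W FR=S RL=S RR=W
cmd 2: advance +9 → t=29, phase=(3,11,11,3) → FL=S FR=W RL=W RR=S
cmd 3: advance +16 → t=45, phase=(3,11,11,3) → FL=S FR=W RL=W RR=S
cmd 4: advance +13 → t=58, phase=(0,8,8,0) → FL=S FR=W RL=W RR=S
cmd 5: advance +3 → t=61, phase=(3,11,11,3) → FL=S FR=W RL=W RR=S

after cmd 1 (t=20): FL=W FR=S RL=S RR=W
after cmd 2 (t=29): FL=S FR=W RL=W RR=S
after cmd 3 (t=45): FL=S FR=W RL=W RR=S
after cmd 4 (t=58): FL=S FR=W RL=W RR=S
after cmd 5 (t=61): FL=S FR=W RL=W RR=S


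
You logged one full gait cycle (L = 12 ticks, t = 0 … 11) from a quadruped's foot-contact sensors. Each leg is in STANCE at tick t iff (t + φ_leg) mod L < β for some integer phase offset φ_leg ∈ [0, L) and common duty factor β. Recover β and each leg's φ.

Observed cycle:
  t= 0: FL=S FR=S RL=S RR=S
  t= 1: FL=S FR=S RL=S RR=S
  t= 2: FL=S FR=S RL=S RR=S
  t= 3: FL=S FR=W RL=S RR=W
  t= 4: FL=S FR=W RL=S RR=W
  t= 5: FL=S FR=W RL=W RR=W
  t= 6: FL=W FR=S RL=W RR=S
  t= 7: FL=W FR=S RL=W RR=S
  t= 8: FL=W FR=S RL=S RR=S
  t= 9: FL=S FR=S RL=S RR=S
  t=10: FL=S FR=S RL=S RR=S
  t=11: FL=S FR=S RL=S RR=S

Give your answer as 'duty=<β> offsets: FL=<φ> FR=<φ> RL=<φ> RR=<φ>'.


duty β = stance ticks per leg = 9
FL: stance ticks = 9; W→S at t=9 → φ=3
FR: stance ticks = 9; W→S at t=6 → φ=6
RL: stance ticks = 9; W→S at t=8 → φ=4
RR: stance ticks = 9; W→S at t=6 → φ=6

duty=9 offsets: FL=3 FR=6 RL=4 RR=6


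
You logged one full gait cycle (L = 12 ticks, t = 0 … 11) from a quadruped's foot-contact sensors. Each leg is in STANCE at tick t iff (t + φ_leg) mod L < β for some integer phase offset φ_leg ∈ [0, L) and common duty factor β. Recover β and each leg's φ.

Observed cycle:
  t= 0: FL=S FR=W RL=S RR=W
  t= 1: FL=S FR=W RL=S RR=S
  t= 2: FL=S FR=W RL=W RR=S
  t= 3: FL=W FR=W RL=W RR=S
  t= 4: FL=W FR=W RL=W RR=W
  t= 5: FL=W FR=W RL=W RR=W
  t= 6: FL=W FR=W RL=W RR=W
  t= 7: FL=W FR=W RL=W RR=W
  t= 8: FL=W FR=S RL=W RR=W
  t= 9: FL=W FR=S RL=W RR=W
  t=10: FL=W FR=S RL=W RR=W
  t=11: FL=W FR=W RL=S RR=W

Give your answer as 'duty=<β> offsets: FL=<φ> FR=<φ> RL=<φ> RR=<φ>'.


duty=3 offsets: FL=0 FR=4 RL=1 RR=11

duty β = stance ticks per leg = 3
FL: stance ticks = 3; W→S at t=0 → φ=0
FR: stance ticks = 3; W→S at t=8 → φ=4
RL: stance ticks = 3; W→S at t=11 → φ=1
RR: stance ticks = 3; W→S at t=1 → φ=11


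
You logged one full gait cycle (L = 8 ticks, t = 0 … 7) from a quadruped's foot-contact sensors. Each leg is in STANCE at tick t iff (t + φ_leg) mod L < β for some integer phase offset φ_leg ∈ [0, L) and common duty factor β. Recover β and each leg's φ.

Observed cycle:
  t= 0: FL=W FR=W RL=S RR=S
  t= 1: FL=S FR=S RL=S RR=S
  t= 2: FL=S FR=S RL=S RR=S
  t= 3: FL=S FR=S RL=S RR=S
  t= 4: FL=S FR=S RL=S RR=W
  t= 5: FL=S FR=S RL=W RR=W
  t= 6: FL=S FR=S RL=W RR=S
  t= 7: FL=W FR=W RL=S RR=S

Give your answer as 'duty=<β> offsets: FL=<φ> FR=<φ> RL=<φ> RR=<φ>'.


duty=6 offsets: FL=7 FR=7 RL=1 RR=2

duty β = stance ticks per leg = 6
FL: stance ticks = 6; W→S at t=1 → φ=7
FR: stance ticks = 6; W→S at t=1 → φ=7
RL: stance ticks = 6; W→S at t=7 → φ=1
RR: stance ticks = 6; W→S at t=6 → φ=2


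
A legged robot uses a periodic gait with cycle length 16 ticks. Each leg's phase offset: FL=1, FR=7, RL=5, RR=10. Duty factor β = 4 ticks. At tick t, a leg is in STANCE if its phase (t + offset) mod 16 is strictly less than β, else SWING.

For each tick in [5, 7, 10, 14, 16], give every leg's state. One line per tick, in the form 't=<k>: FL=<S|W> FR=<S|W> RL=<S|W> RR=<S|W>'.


t=5: FL=W FR=W RL=W RR=W
t=7: FL=W FR=W RL=W RR=S
t=10: FL=W FR=S RL=W RR=W
t=14: FL=W FR=W RL=S RR=W
t=16: FL=S FR=W RL=W RR=W

t=5: phase=(6,12,10,15) vs β=4 → FL=W FR=W RL=W RR=W
t=7: phase=(8,14,12,1) vs β=4 → FL=W FR=W RL=W RR=S
t=10: phase=(11,1,15,4) vs β=4 → FL=W FR=S RL=W RR=W
t=14: phase=(15,5,3,8) vs β=4 → FL=W FR=W RL=S RR=W
t=16: phase=(1,7,5,10) vs β=4 → FL=S FR=W RL=W RR=W


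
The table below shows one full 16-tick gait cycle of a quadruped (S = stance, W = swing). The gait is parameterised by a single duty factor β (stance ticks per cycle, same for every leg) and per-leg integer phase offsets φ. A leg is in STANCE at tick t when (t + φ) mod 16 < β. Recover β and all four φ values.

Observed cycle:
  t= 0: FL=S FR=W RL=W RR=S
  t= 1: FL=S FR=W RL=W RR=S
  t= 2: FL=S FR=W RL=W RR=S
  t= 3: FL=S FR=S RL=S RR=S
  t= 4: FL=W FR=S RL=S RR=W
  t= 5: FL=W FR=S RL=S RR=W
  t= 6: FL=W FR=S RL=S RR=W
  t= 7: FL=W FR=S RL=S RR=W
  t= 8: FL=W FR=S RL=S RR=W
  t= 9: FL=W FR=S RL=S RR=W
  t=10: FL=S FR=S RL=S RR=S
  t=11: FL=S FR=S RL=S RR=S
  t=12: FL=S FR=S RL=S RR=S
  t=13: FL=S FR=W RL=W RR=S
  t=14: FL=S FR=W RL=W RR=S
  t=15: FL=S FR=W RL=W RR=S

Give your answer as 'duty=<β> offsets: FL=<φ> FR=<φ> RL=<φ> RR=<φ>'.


duty=10 offsets: FL=6 FR=13 RL=13 RR=6

duty β = stance ticks per leg = 10
FL: stance ticks = 10; W→S at t=10 → φ=6
FR: stance ticks = 10; W→S at t=3 → φ=13
RL: stance ticks = 10; W→S at t=3 → φ=13
RR: stance ticks = 10; W→S at t=10 → φ=6


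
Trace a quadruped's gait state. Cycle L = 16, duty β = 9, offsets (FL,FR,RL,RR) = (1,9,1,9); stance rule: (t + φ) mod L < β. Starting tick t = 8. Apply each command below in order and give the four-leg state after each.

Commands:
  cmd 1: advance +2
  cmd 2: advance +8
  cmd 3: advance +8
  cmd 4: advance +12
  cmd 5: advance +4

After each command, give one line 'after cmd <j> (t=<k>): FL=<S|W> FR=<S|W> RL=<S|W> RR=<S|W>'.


start t=8: FL=W FR=S RL=W RR=S
cmd 1: advance +2 → t=10, phase=(11,3,11,3) → FL=W FR=S RL=W RR=S
cmd 2: advance +8 → t=18, phase=(3,11,3,11) → FL=S FR=W RL=S RR=W
cmd 3: advance +8 → t=26, phase=(11,3,11,3) → FL=W FR=S RL=W RR=S
cmd 4: advance +12 → t=38, phase=(7,15,7,15) → FL=S FR=W RL=S RR=W
cmd 5: advance +4 → t=42, phase=(11,3,11,3) → FL=W FR=S RL=W RR=S

after cmd 1 (t=10): FL=W FR=S RL=W RR=S
after cmd 2 (t=18): FL=S FR=W RL=S RR=W
after cmd 3 (t=26): FL=W FR=S RL=W RR=S
after cmd 4 (t=38): FL=S FR=W RL=S RR=W
after cmd 5 (t=42): FL=W FR=S RL=W RR=S


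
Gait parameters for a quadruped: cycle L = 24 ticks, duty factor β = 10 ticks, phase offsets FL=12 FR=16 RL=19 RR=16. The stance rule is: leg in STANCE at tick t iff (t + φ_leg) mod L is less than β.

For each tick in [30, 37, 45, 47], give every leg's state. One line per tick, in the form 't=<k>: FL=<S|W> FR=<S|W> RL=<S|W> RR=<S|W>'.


t=30: phase=(18,22,1,22) vs β=10 → FL=W FR=W RL=S RR=W
t=37: phase=(1,5,8,5) vs β=10 → FL=S FR=S RL=S RR=S
t=45: phase=(9,13,16,13) vs β=10 → FL=S FR=W RL=W RR=W
t=47: phase=(11,15,18,15) vs β=10 → FL=W FR=W RL=W RR=W

t=30: FL=W FR=W RL=S RR=W
t=37: FL=S FR=S RL=S RR=S
t=45: FL=S FR=W RL=W RR=W
t=47: FL=W FR=W RL=W RR=W


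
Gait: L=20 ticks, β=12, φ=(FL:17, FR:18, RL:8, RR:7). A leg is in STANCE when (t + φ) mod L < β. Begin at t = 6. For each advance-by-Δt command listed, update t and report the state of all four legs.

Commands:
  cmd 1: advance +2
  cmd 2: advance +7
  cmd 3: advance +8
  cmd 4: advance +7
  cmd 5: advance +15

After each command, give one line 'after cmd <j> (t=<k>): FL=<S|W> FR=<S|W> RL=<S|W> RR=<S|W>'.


start t=6: FL=S FR=S RL=W RR=W
cmd 1: advance +2 → t=8, phase=(5,6,16,15) → FL=S FR=S RL=W RR=W
cmd 2: advance +7 → t=15, phase=(12,13,3,2) → FL=W FR=W RL=S RR=S
cmd 3: advance +8 → t=23, phase=(0,1,11,10) → FL=S FR=S RL=S RR=S
cmd 4: advance +7 → t=30, phase=(7,8,18,17) → FL=S FR=S RL=W RR=W
cmd 5: advance +15 → t=45, phase=(2,3,13,12) → FL=S FR=S RL=W RR=W

after cmd 1 (t=8): FL=S FR=S RL=W RR=W
after cmd 2 (t=15): FL=W FR=W RL=S RR=S
after cmd 3 (t=23): FL=S FR=S RL=S RR=S
after cmd 4 (t=30): FL=S FR=S RL=W RR=W
after cmd 5 (t=45): FL=S FR=S RL=W RR=W


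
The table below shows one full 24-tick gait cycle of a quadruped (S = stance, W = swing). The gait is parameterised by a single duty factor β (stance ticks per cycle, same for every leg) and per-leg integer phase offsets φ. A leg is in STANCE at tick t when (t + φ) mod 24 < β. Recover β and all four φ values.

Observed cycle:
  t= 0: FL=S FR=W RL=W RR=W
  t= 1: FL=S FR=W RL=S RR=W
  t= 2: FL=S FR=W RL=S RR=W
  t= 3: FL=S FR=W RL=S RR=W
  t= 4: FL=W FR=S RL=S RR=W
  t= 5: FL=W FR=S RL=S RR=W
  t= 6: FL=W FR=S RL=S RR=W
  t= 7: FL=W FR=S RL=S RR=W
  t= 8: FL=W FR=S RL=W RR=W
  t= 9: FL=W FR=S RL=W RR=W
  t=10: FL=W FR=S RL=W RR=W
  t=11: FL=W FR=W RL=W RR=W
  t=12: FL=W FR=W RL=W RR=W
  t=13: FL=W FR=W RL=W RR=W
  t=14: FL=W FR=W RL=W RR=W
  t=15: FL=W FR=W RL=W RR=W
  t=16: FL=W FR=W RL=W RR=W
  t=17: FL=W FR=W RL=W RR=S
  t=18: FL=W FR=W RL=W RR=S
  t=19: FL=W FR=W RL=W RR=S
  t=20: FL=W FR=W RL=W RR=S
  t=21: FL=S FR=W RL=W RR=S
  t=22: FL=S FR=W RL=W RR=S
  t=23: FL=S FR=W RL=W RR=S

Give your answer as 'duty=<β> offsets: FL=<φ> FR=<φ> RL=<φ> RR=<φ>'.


duty=7 offsets: FL=3 FR=20 RL=23 RR=7

duty β = stance ticks per leg = 7
FL: stance ticks = 7; W→S at t=21 → φ=3
FR: stance ticks = 7; W→S at t=4 → φ=20
RL: stance ticks = 7; W→S at t=1 → φ=23
RR: stance ticks = 7; W→S at t=17 → φ=7


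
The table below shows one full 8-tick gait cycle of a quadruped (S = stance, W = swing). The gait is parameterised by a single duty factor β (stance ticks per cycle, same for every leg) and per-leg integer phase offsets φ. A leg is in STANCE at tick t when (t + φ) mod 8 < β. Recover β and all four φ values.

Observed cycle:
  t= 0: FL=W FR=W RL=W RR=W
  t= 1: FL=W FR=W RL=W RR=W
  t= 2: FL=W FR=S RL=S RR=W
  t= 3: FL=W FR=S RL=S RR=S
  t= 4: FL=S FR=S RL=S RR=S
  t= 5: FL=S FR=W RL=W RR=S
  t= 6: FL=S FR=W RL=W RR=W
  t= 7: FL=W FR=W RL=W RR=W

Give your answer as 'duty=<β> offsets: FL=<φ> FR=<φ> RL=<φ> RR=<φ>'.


duty β = stance ticks per leg = 3
FL: stance ticks = 3; W→S at t=4 → φ=4
FR: stance ticks = 3; W→S at t=2 → φ=6
RL: stance ticks = 3; W→S at t=2 → φ=6
RR: stance ticks = 3; W→S at t=3 → φ=5

duty=3 offsets: FL=4 FR=6 RL=6 RR=5


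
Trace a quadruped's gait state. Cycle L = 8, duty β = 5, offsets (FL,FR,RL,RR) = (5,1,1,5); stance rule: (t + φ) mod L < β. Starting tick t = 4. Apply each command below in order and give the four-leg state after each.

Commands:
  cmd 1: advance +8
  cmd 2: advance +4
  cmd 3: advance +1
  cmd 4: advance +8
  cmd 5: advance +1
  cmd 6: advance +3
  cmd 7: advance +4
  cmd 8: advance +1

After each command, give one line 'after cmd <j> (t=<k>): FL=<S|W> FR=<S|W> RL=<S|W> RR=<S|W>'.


after cmd 1 (t=12): FL=S FR=W RL=W RR=S
after cmd 2 (t=16): FL=W FR=S RL=S RR=W
after cmd 3 (t=17): FL=W FR=S RL=S RR=W
after cmd 4 (t=25): FL=W FR=S RL=S RR=W
after cmd 5 (t=26): FL=W FR=S RL=S RR=W
after cmd 6 (t=29): FL=S FR=W RL=W RR=S
after cmd 7 (t=33): FL=W FR=S RL=S RR=W
after cmd 8 (t=34): FL=W FR=S RL=S RR=W

start t=4: FL=S FR=W RL=W RR=S
cmd 1: advance +8 → t=12, phase=(1,5,5,1) → FL=S FR=W RL=W RR=S
cmd 2: advance +4 → t=16, phase=(5,1,1,5) → FL=W FR=S RL=S RR=W
cmd 3: advance +1 → t=17, phase=(6,2,2,6) → FL=W FR=S RL=S RR=W
cmd 4: advance +8 → t=25, phase=(6,2,2,6) → FL=W FR=S RL=S RR=W
cmd 5: advance +1 → t=26, phase=(7,3,3,7) → FL=W FR=S RL=S RR=W
cmd 6: advance +3 → t=29, phase=(2,6,6,2) → FL=S FR=W RL=W RR=S
cmd 7: advance +4 → t=33, phase=(6,2,2,6) → FL=W FR=S RL=S RR=W
cmd 8: advance +1 → t=34, phase=(7,3,3,7) → FL=W FR=S RL=S RR=W
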